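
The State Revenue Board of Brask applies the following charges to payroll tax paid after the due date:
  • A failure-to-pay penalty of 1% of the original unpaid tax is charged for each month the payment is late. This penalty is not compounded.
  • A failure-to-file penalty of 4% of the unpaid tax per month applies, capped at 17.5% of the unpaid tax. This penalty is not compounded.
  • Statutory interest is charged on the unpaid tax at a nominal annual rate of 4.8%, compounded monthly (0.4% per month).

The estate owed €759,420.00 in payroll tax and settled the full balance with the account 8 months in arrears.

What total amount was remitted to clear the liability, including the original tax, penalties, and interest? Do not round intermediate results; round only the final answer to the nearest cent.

€977,716.50

Failure-to-file: 8 × 4% × €759,420.00 = €243,014.40, capped at 17.5% × €759,420.00 = €132,898.50
Failure-to-pay penalty: 8 × 1% × €759,420.00 = €60,753.60
Interest: €759,420.00 × ((1 + 0.004)^8 − 1) = €759,420.00 × 0.0324516… = €24,644.3956…
Total = €759,420.00 + €193,652.1000 + €24,644.3956… = €977,716.50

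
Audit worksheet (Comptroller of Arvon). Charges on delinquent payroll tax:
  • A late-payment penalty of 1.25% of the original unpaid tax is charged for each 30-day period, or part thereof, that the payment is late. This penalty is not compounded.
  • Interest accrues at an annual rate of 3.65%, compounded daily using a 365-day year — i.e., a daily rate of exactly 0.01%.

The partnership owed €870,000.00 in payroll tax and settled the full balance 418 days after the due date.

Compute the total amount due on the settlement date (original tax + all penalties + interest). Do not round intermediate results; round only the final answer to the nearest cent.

€1,059,384.86

Penalty periods: ⌈418/30⌉ = 14; penalty = 14 × 1.25% × €870,000.00 = €152,250.00
Interest: €870,000.00 × ((1 + 0.0001)^418 − 1) = €870,000.00 × 0.04268374… = €37,134.8552…
Total = €870,000.00 + €152,250.0000 + €37,134.8552… = €1,059,384.86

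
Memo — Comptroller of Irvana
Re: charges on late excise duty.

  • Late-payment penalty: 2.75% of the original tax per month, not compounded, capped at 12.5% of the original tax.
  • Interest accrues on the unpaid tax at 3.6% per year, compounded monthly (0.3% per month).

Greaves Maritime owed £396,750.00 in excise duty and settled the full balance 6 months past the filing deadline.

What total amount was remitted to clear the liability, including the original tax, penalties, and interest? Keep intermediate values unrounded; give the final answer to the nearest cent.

Penalty (uncapped): 6 × 2.75% × £396,750.00 = £65,463.75; cap = 12.5% × £396,750.00 = £49,593.75 → penalty = £49,593.75
Interest: £396,750.00 × ((1 + 0.003)^6 − 1) = £396,750.00 × 0.0181355… = £7,195.2760…
Total = £396,750.00 + £49,593.7500 + £7,195.2760… = £453,539.03

£453,539.03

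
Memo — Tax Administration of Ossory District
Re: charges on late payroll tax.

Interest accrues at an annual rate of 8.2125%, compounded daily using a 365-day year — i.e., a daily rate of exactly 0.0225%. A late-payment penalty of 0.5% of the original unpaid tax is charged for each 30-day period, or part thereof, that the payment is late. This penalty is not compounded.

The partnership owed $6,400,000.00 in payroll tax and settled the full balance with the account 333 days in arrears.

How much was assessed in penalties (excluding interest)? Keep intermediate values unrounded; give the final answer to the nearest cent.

Penalty periods: ⌈333/30⌉ = 12; penalty = 12 × 0.5% × $6,400,000.00 = $384,000.00

$384,000.00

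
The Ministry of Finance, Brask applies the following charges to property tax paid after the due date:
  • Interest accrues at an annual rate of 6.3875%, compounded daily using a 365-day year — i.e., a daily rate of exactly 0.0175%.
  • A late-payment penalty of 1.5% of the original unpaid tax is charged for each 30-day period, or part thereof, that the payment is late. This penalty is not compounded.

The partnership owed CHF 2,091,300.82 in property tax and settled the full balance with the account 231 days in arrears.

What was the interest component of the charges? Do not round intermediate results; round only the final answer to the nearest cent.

CHF 86,265.18

Interest: CHF 2,091,300.82 × ((1 + 0.000175)^231 − 1) = CHF 2,091,300.82 × 0.04124953… = CHF 86,265.1761…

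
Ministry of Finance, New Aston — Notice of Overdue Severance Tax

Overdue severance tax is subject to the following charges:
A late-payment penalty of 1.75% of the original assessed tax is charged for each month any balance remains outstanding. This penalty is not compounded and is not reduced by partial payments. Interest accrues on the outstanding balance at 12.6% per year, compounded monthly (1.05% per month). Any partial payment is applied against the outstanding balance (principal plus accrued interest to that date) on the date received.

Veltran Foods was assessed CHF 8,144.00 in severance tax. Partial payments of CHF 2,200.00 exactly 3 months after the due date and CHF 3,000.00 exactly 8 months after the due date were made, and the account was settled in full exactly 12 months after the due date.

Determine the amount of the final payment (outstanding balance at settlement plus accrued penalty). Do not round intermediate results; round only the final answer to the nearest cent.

CHF 5,396.92

Balance at month 3: CHF 8,144.0000 × (1 + 0.0105)^3 = CHF 8,403.2391…
After CHF 2,200.00 payment: CHF 8,403.2391… − CHF 2,200.00 = CHF 6,203.2391…
Balance at month 8: CHF 6,203.2391… × (1 + 0.0105)^5 = CHF 6,535.8204…
After CHF 3,000.00 payment: CHF 6,535.8204… − CHF 3,000.00 = CHF 3,535.8204…
Balance at month 12: CHF 3,535.8204… × (1 + 0.0105)^4 = CHF 3,686.6802…
Penalty: 12 × 1.75% × CHF 8,144.00 = CHF 1,710.24
Final settlement = outstanding balance + penalty = CHF 3,686.6802… + CHF 1,710.24 = CHF 5,396.92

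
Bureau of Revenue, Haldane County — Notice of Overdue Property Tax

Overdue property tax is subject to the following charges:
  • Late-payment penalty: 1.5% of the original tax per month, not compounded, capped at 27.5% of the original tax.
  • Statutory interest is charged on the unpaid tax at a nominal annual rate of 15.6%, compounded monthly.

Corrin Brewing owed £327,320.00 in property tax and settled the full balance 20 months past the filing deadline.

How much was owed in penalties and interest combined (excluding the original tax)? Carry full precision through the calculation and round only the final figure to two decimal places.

£186,493.49

Penalty (uncapped): 20 × 1.5% × £327,320.00 = £98,196.00; cap = 27.5% × £327,320.00 = £90,013.00 → penalty = £90,013.00
Interest (15.6%/yr ÷ 12 = 1.3%/month): £327,320.00 × ((1 + 0.013)^20 − 1) = £96,480.4853…
Penalties + interest = £90,013.0000 + £96,480.4853… = £186,493.49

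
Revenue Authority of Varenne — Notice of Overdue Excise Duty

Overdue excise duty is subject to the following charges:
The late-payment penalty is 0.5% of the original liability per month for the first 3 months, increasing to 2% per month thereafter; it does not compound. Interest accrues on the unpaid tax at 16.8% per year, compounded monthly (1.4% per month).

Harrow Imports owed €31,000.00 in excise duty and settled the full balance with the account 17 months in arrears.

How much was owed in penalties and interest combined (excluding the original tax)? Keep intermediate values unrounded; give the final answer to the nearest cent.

€17,410.12

Penalty, months 1–3: 3 × 0.5% × €31,000.00 = €465.00
Penalty, months 4–17: 14 × 2% × €31,000.00 = €8,680.00
Interest: €31,000.00 × ((1 + 0.014)^17 − 1) = €31,000.00 × 0.2666168… = €8,265.1200…
Penalties + interest = €9,145.0000 + €8,265.1200… = €17,410.12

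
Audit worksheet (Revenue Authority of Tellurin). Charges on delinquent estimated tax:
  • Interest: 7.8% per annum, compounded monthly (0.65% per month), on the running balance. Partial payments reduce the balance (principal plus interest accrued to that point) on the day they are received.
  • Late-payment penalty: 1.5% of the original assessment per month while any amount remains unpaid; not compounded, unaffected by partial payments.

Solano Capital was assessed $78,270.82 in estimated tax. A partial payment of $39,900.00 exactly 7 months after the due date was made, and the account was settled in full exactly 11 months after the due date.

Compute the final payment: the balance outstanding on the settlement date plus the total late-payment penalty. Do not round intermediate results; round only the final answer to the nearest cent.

Balance at month 7: $78,270.8200 × (1 + 0.0065)^7 = $81,902.3453…
After $39,900.00 payment: $81,902.3453… − $39,900.00 = $42,002.3453…
Balance at month 11: $42,002.3453… × (1 + 0.0065)^4 = $43,105.1001…
Penalty: 11 × 1.5% × $78,270.82 = $12,914.69…
Final settlement = outstanding balance + penalty = $43,105.1001… + $12,914.69… = $56,019.79

$56,019.79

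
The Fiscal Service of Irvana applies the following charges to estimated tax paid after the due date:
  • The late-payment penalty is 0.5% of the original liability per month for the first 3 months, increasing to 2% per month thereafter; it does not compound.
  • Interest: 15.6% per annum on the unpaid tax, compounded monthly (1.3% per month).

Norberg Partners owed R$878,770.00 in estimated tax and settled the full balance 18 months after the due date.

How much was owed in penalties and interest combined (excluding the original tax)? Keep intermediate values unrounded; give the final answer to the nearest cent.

R$506,822.18

Penalty, months 1–3: 3 × 0.5% × R$878,770.00 = R$13,181.55
Penalty, months 4–18: 15 × 2% × R$878,770.00 = R$263,631.00
Interest: R$878,770.00 × ((1 + 0.013)^18 − 1) = R$878,770.00 × 0.2617404… = R$230,009.6302…
Penalties + interest = R$276,812.5500 + R$230,009.6302… = R$506,822.18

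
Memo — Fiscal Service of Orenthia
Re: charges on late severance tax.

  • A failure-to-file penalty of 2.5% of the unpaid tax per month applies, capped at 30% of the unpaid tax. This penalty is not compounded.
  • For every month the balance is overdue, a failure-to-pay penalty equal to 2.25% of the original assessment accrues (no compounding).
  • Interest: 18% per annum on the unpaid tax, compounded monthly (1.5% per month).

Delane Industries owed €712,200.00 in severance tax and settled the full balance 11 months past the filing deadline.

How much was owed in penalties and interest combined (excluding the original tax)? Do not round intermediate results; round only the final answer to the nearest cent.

€498,859.73

Failure-to-file: 11 × 2.5% × €712,200.00 = €195,855.00 (under the 30% cap)
Failure-to-pay penalty = 2.25% × €712,200.00 × 11 mo = €176,269.50
Interest: €712,200.00 × ((1 + 0.015)^11 − 1) = €712,200.00 × 0.1779489… = €126,735.2332…
Penalties + interest = €372,124.5000 + €126,735.2332… = €498,859.73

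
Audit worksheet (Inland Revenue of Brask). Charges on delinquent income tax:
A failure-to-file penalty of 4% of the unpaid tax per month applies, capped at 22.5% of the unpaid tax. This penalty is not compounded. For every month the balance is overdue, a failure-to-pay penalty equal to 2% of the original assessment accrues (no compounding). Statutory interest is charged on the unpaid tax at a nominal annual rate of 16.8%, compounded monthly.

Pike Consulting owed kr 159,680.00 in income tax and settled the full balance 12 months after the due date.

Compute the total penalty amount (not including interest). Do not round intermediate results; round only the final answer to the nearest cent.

Failure-to-file: 12 × 4% × kr 159,680.00 = kr 76,646.40, capped at 22.5% × kr 159,680.00 = kr 35,928.00
Failure-to-pay penalty: 12 × 2% × kr 159,680.00 = kr 38,323.20
Total penalty = kr 35,928.00 + kr 38,323.20 = kr 74,251.20

kr 74,251.20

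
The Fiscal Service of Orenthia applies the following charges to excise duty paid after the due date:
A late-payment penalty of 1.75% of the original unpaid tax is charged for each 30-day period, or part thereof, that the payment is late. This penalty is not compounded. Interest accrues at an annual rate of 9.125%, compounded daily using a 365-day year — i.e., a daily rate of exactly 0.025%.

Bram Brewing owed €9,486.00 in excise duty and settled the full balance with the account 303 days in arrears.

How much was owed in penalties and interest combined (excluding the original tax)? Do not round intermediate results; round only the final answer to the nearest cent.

Penalty periods: ⌈303/30⌉ = 11; penalty = 11 × 1.75% × €9,486.00 = €1,826.06…
Interest: €9,486.00 × ((1 + 0.00025)^303 − 1) = €9,486.00 × 0.07868266… = €746.3837…
Penalties + interest = €1,826.0550 + €746.3837… = €2,572.44

€2,572.44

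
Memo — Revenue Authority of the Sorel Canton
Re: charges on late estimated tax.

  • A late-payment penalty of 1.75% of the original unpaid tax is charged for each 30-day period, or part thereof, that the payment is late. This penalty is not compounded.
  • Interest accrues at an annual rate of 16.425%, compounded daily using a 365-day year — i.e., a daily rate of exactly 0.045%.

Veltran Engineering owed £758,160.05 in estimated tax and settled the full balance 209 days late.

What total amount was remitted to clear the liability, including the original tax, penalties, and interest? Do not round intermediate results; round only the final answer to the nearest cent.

£925,782.74

Penalty periods: ⌈209/30⌉ = 7; penalty = 7 × 1.75% × £758,160.05 = £92,874.61…
Interest: £758,160.05 × ((1 + 0.00045)^209 − 1) = £758,160.05 × 0.09859143… = £74,748.0869…
Total = £758,160.05 + £92,874.6061… + £74,748.0869… = £925,782.74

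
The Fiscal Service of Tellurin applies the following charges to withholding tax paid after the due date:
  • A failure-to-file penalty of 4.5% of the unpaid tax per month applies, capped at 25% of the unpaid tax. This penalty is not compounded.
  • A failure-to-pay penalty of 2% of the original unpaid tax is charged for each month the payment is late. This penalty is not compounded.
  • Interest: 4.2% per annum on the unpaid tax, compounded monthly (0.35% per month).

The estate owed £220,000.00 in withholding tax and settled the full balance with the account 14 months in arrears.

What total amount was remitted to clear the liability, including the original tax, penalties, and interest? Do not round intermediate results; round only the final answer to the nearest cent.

Failure-to-file: 14 × 4.5% × £220,000.00 = £138,600.00, capped at 25% × £220,000.00 = £55,000.00
Failure-to-pay penalty: 14 × 2% × £220,000.00 = £61,600.00
Interest: £220,000.00 × ((1 + 0.0035)^14 − 1) = £220,000.00 × 0.0501305… = £11,028.7117…
Total = £220,000.00 + £116,600.0000 + £11,028.7117… = £347,628.71

£347,628.71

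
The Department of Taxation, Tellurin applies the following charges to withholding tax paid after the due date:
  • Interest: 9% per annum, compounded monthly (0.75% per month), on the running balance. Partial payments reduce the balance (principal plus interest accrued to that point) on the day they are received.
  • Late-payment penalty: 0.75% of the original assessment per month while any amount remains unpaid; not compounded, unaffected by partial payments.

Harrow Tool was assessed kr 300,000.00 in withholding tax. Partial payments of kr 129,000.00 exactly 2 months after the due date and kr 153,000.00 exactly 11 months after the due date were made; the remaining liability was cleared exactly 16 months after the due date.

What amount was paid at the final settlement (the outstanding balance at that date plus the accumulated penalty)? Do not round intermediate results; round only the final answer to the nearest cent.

kr 72,047.88

Balance at month 2: kr 300,000.0000 × (1 + 0.0075)^2 = kr 304,516.8750
After kr 129,000.00 payment: kr 304,516.8750 − kr 129,000.00 = kr 175,516.8750
Balance at month 11: kr 175,516.8750 × (1 + 0.0075)^9 = kr 187,725.9761…
After kr 153,000.00 payment: kr 187,725.9761… − kr 153,000.00 = kr 34,725.9761…
Balance at month 16: kr 34,725.9761… × (1 + 0.0075)^5 = kr 36,047.8806…
Penalty: 16 × 0.75% × kr 300,000.00 = kr 36,000.00
Final settlement = outstanding balance + penalty = kr 36,047.8806… + kr 36,000.00 = kr 72,047.88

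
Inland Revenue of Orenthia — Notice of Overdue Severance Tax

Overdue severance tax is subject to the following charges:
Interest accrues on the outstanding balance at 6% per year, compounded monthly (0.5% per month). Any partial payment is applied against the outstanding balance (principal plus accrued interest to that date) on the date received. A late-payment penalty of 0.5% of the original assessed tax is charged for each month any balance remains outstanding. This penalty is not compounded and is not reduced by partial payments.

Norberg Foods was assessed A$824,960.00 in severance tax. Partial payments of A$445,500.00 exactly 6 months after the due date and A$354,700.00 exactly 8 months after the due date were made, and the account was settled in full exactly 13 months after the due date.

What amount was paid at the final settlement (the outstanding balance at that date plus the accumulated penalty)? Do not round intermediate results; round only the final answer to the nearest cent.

Balance at month 6: A$824,960.0000 × (1 + 0.005)^6 = A$850,020.2301…
After A$445,500.00 payment: A$850,020.2301… − A$445,500.00 = A$404,520.2301…
Balance at month 8: A$404,520.2301… × (1 + 0.005)^2 = A$408,575.5455…
After A$354,700.00 payment: A$408,575.5455… − A$354,700.00 = A$53,875.5455…
Balance at month 13: A$53,875.5455… × (1 + 0.005)^5 = A$55,235.9705…
Penalty: 13 × 0.5% × A$824,960.00 = A$53,622.40
Final settlement = outstanding balance + penalty = A$55,235.9705… + A$53,622.40 = A$108,858.37

A$108,858.37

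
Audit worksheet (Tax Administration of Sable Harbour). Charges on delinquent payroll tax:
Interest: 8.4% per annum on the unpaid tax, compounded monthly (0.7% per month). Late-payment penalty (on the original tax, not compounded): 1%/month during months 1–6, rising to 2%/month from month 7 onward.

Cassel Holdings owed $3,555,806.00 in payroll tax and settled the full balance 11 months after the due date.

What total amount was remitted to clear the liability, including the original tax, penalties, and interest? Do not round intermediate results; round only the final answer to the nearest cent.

$4,408,319.01

Penalty, months 1–6: 6 × 1% × $3,555,806.00 = $213,348.36
Penalty, months 7–11: 5 × 2% × $3,555,806.00 = $355,580.60
Interest: $3,555,806.00 × ((1 + 0.007)^11 − 1) = $3,555,806.00 × 0.0797524… = $283,584.0452…
Total = $3,555,806.00 + $568,928.9600 + $283,584.0452… = $4,408,319.01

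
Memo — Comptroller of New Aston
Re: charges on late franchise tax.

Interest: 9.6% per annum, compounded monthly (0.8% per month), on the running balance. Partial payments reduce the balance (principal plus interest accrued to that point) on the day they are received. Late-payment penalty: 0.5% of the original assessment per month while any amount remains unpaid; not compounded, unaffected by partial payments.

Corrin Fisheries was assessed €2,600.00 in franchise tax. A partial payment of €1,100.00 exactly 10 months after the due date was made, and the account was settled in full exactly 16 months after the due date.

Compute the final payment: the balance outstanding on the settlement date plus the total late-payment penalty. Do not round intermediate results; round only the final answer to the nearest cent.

Balance at month 10: €2,600.0000 × (1 + 0.008)^10 = €2,815.6500…
After €1,100.00 payment: €2,815.6500… − €1,100.00 = €1,715.6500…
Balance at month 16: €1,715.6500… × (1 + 0.008)^6 = €1,799.6659…
Penalty: 16 × 0.5% × €2,600.00 = €208.00
Final settlement = outstanding balance + penalty = €1,799.6659… + €208.00 = €2,007.67

€2,007.67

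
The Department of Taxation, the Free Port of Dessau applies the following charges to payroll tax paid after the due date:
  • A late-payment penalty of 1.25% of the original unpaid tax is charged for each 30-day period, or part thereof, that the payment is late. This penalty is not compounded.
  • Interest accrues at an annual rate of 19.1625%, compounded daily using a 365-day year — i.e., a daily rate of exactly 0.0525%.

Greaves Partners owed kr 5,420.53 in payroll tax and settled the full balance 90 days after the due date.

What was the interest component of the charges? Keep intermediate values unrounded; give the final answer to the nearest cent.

kr 262.20

Interest: kr 5,420.53 × ((1 + 0.000525)^90 − 1) = kr 5,420.53 × 0.04837107… = kr 262.1969…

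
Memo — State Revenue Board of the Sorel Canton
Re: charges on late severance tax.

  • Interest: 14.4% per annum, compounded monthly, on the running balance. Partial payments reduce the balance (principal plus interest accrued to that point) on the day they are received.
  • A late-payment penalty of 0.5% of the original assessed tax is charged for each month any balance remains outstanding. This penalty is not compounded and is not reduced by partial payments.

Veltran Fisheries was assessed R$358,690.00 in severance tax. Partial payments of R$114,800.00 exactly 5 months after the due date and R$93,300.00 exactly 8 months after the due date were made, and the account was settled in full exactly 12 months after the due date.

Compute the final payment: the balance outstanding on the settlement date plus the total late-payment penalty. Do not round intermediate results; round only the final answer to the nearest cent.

R$212,754.82

Monthly rate = 14.4% ÷ 12 = 1.2%
Balance at month 5: R$358,690.0000 × (1 + 0.012)^5 = R$380,734.1490…
After R$114,800.00 payment: R$380,734.1490… − R$114,800.00 = R$265,934.1490…
Balance at month 8: R$265,934.1490… × (1 + 0.012)^3 = R$275,623.1215…
After R$93,300.00 payment: R$275,623.1215… − R$93,300.00 = R$182,323.1215…
Balance at month 12: R$182,323.1215… × (1 + 0.012)^4 = R$191,233.4225…
Penalty: 12 × 0.5% × R$358,690.00 = R$21,521.40
Final settlement = outstanding balance + penalty = R$191,233.4225… + R$21,521.40 = R$212,754.82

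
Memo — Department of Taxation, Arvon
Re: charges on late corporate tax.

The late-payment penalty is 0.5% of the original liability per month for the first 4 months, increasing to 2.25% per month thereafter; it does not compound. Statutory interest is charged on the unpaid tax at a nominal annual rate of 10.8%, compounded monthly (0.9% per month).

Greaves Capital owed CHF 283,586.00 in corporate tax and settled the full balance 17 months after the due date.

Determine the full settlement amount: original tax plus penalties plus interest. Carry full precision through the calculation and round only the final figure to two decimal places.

CHF 418,864.38

Penalty, months 1–4: 4 × 0.5% × CHF 283,586.00 = CHF 5,671.72
Penalty, months 5–17: 13 × 2.25% × CHF 283,586.00 = CHF 82,948.91…
Interest: CHF 283,586.00 × ((1 + 0.009)^17 − 1) = CHF 283,586.00 × 0.1645277… = CHF 46,657.7544…
Total = CHF 283,586.00 + CHF 88,620.6250 + CHF 46,657.7544… = CHF 418,864.38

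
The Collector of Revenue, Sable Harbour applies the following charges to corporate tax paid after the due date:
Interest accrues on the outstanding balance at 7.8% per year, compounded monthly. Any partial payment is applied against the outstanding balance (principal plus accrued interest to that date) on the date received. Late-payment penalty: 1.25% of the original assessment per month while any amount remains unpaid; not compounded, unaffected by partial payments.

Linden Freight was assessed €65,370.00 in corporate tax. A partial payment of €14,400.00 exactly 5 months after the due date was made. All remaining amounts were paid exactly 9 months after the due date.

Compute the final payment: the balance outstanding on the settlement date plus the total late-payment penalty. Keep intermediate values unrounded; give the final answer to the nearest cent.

€61,871.15

Monthly rate = 7.8% ÷ 12 = 0.65%
Balance at month 5: €65,370.0000 × (1 + 0.0065)^5 = €67,522.3239…
After €14,400.00 payment: €67,522.3239… − €14,400.00 = €53,122.3239…
Balance at month 9: €53,122.3239… × (1 + 0.0065)^4 = €54,517.0293…
Penalty: 9 × 1.25% × €65,370.00 = €7,354.13…
Final settlement = outstanding balance + penalty = €54,517.0293… + €7,354.13… = €61,871.15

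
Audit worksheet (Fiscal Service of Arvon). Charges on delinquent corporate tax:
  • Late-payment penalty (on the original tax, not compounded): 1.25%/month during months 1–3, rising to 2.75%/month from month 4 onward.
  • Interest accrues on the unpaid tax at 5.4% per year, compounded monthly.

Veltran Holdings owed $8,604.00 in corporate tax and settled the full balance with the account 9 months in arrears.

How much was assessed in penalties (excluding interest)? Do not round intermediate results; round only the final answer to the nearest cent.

Penalty, months 1–3: 3 × 1.25% × $8,604.00 = $322.65
Penalty, months 4–9: 6 × 2.75% × $8,604.00 = $1,419.66
Total penalty = $322.65 + $1,419.66 = $1,742.31

$1,742.31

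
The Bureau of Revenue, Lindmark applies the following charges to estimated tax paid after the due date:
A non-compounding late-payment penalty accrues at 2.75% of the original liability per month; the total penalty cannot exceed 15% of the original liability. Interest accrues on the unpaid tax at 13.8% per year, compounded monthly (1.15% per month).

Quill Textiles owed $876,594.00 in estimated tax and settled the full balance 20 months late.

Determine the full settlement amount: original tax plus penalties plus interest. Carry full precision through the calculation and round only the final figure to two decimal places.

Penalty (uncapped): 20 × 2.75% × $876,594.00 = $482,126.70; cap = 15% × $876,594.00 = $131,489.10 → penalty = $131,489.10
Interest: $876,594.00 × ((1 + 0.0115)^20 − 1) = $876,594.00 × 0.2569492… = $225,240.1682…
Total = $876,594.00 + $131,489.1000 + $225,240.1682… = $1,233,323.27

$1,233,323.27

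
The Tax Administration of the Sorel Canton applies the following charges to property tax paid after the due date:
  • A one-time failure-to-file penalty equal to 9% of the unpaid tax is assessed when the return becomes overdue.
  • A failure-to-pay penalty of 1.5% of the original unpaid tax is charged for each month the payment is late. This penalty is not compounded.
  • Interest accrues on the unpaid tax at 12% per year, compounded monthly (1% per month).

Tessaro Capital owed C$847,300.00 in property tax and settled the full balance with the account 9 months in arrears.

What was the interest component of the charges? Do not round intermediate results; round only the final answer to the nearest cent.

Interest: C$847,300.00 × ((1 + 0.01)^9 − 1) = C$847,300.00 × 0.0936853… = C$79,379.5315…

C$79,379.53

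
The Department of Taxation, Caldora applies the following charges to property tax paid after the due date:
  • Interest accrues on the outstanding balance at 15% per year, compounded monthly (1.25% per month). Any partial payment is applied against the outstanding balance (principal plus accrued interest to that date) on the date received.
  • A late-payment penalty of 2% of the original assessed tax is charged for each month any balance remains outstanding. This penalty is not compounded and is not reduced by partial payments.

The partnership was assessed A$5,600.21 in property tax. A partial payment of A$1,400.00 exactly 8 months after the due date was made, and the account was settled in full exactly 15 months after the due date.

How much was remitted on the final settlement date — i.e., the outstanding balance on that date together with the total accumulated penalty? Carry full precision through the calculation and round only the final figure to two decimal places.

A$6,900.17

Balance at month 8: A$5,600.2100 × (1 + 0.0125)^8 = A$6,185.3541…
After A$1,400.00 payment: A$6,185.3541… − A$1,400.00 = A$4,785.3541…
Balance at month 15: A$4,785.3541… × (1 + 0.0125)^7 = A$5,220.1058…
Penalty: 15 × 2% × A$5,600.21 = A$1,680.06…
Final settlement = outstanding balance + penalty = A$5,220.1058… + A$1,680.06… = A$6,900.17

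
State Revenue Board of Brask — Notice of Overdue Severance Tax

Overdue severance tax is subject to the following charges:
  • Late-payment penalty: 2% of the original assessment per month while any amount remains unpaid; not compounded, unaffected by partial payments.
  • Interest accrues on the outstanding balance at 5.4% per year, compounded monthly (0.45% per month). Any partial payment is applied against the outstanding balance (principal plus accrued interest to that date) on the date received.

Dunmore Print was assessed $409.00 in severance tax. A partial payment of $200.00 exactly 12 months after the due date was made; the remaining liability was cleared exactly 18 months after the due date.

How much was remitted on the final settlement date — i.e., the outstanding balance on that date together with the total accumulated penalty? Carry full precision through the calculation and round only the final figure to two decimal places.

Balance at month 12: $409.0000 × (1 + 0.0045)^12 = $431.6409…
After $200.00 payment: $431.6409… − $200.00 = $231.6409…
Balance at month 18: $231.6409… × (1 + 0.0045)^6 = $237.9660…
Penalty: 18 × 2% × $409.00 = $147.24
Final settlement = outstanding balance + penalty = $237.9660… + $147.24 = $385.21

$385.21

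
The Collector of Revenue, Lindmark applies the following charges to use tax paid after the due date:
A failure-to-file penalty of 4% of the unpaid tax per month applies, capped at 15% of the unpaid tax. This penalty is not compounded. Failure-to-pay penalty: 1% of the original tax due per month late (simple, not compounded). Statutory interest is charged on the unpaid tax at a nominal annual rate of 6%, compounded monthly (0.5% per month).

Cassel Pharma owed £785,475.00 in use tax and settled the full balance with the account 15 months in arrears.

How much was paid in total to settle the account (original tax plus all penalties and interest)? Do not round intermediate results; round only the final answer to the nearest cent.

£1,082,135.35

Failure-to-file: 15 × 4% × £785,475.00 = £471,285.00, capped at 15% × £785,475.00 = £117,821.25
Failure-to-pay penalty: 15 × 1% × £785,475.00 = £117,821.25
Interest: £785,475.00 × ((1 + 0.005)^15 − 1) = £785,475.00 × 0.0776827… = £61,017.8483…
Total = £785,475.00 + £235,642.5000 + £61,017.8483… = £1,082,135.35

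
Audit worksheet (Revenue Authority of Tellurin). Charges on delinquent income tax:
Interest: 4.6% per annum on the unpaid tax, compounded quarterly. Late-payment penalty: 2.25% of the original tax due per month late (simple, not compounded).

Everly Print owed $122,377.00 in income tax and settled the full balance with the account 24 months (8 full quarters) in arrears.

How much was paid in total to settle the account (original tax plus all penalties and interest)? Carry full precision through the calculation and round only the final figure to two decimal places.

Late-payment penalty: 24 × 2.25% × $122,377.00 = $66,083.58
Interest (4.6%/yr ÷ 4 = 1.15%/quarter): $122,377.00 × ((1 + 0.0115)^8 − 1) = $11,722.4200…
Total = $122,377.00 + $66,083.5800 + $11,722.4200… = $200,183.00

$200,183.00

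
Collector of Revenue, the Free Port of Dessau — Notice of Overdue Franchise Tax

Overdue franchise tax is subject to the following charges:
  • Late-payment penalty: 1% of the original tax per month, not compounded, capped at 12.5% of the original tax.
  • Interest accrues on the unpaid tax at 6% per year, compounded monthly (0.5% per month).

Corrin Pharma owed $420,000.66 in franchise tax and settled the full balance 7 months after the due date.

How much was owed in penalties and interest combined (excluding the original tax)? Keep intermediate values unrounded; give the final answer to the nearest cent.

$44,322.42

Penalty: 7 × 1% × $420,000.66 = $29,400.05… (below the 12.5% cap of $52,500.08…)
Interest: $420,000.66 × ((1 + 0.005)^7 − 1) = $420,000.66 × 0.0355294… = $14,922.3702…
Penalties + interest = $29,400.0462 + $14,922.3702… = $44,322.42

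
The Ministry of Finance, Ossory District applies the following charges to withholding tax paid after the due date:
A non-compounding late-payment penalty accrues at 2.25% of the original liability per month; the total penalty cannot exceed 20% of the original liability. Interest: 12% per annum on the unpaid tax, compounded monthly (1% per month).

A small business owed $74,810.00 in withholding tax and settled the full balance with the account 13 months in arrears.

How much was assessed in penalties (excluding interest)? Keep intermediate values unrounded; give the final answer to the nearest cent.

$14,962.00

Penalty (uncapped): 13 × 2.25% × $74,810.00 = $21,881.93…; cap = 20% × $74,810.00 = $14,962.00 → penalty = $14,962.00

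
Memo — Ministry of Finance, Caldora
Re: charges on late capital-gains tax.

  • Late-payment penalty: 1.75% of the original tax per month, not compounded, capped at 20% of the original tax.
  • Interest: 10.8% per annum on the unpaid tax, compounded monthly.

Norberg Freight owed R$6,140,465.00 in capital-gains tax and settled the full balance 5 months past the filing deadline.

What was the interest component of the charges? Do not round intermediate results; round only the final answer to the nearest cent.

R$281,339.67

Interest (10.8%/yr ÷ 12 = 0.9%/month): R$6,140,465.00 × ((1 + 0.009)^5 − 1) = R$281,339.6674…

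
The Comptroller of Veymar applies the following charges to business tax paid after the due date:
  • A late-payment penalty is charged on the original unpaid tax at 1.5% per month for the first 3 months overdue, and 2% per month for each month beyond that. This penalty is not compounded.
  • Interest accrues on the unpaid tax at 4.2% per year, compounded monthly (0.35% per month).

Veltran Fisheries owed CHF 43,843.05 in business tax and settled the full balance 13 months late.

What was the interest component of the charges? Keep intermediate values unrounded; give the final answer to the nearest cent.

Interest: CHF 43,843.05 × ((1 + 0.0035)^13 − 1) = CHF 43,843.05 × 0.0464679… = CHF 2,037.2932…

CHF 2,037.29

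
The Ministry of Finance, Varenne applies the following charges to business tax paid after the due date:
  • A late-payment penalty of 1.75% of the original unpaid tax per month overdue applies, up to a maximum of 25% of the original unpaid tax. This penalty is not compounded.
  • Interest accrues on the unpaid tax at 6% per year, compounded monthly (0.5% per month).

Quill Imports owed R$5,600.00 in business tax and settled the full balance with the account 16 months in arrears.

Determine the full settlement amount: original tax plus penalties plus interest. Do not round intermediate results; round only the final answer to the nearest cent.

R$7,465.20

Penalty (uncapped): 16 × 1.75% × R$5,600.00 = R$1,568.00; cap = 25% × R$5,600.00 = R$1,400.00 → penalty = R$1,400.00
Interest: R$5,600.00 × ((1 + 0.005)^16 − 1) = R$5,600.00 × 0.0830712… = R$465.1984…
Total = R$5,600.00 + R$1,400.0000 + R$465.1984… = R$7,465.20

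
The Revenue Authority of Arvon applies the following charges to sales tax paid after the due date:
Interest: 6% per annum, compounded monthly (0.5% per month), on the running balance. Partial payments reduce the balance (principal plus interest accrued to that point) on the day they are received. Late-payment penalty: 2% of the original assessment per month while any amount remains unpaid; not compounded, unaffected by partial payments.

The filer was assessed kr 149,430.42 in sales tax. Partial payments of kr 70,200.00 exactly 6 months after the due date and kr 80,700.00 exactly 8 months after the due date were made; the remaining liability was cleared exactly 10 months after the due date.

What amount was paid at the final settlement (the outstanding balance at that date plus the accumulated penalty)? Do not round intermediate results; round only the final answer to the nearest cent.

Balance at month 6: kr 149,430.4200 × (1 + 0.005)^6 = kr 153,969.7440…
After kr 70,200.00 payment: kr 153,969.7440… − kr 70,200.00 = kr 83,769.7440…
Balance at month 8: kr 83,769.7440… × (1 + 0.005)^2 = kr 84,609.5357…
After kr 80,700.00 payment: kr 84,609.5357… − kr 80,700.00 = kr 3,909.5357…
Balance at month 10: kr 3,909.5357… × (1 + 0.005)^2 = kr 3,948.7288…
Penalty: 10 × 2% × kr 149,430.42 = kr 29,886.08…
Final settlement = outstanding balance + penalty = kr 3,948.7288… + kr 29,886.08… = kr 33,834.81

kr 33,834.81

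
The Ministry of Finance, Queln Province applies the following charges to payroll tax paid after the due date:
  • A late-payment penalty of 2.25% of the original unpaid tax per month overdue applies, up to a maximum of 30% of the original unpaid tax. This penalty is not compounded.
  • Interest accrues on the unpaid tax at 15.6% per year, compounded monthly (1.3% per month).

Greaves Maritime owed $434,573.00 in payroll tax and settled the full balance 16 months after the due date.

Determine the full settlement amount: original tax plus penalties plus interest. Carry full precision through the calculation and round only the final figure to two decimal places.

Penalty (uncapped): 16 × 2.25% × $434,573.00 = $156,446.28; cap = 30% × $434,573.00 = $130,371.90 → penalty = $130,371.90
Interest: $434,573.00 × ((1 + 0.013)^16 − 1) = $434,573.00 × 0.2295640… = $99,762.2997…
Total = $434,573.00 + $130,371.9000 + $99,762.2997… = $664,707.20

$664,707.20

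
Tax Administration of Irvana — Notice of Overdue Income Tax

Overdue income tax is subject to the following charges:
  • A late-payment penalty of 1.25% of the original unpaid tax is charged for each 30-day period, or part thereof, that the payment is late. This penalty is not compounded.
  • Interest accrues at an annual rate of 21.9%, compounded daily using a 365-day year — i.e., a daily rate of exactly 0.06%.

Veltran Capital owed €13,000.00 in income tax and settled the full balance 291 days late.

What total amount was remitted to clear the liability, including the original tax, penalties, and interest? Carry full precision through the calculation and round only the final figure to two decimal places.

Penalty periods: ⌈291/30⌉ = 10; penalty = 10 × 1.25% × €13,000.00 = €1,625.00
Interest: €13,000.00 × ((1 + 0.0006)^291 − 1) = €13,000.00 × 0.19070747… = €2,479.1971…
Total = €13,000.00 + €1,625.0000 + €2,479.1971… = €17,104.20

€17,104.20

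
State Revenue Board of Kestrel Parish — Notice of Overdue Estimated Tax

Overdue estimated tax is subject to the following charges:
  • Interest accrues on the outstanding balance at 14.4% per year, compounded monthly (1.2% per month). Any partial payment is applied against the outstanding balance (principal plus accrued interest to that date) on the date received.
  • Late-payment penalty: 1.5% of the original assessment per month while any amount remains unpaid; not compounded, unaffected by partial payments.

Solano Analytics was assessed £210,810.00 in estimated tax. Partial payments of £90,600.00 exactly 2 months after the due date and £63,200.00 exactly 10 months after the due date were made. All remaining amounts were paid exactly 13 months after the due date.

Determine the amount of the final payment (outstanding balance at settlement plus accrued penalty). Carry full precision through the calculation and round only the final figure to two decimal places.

£118,473.68

Balance at month 2: £210,810.0000 × (1 + 0.012)^2 = £215,899.7966…
After £90,600.00 payment: £215,899.7966… − £90,600.00 = £125,299.7966…
Balance at month 10: £125,299.7966… × (1 + 0.012)^8 = £137,846.0945…
After £63,200.00 payment: £137,846.0945… − £63,200.00 = £74,646.0945…
Balance at month 13: £74,646.0945… × (1 + 0.012)^3 = £77,365.7300…
Penalty: 13 × 1.5% × £210,810.00 = £41,107.95
Final settlement = outstanding balance + penalty = £77,365.7300… + £41,107.95 = £118,473.68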